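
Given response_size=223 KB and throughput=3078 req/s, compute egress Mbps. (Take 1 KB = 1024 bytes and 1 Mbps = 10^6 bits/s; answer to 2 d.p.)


Formula: Mbps = payload_bytes * RPS * 8 / 1e6
Payload per request = 223 KB = 223 * 1024 = 228352 bytes
Total bytes/sec = 228352 * 3078 = 702867456
Total bits/sec = 702867456 * 8 = 5622939648
Mbps = 5622939648 / 1e6 = 5622.94

5622.94 Mbps


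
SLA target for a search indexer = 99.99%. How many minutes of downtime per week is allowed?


Formula: allowed downtime = period * (100 - SLA) / 100
Period (week) = 10080 minutes
Unavailability fraction = (100 - 99.99) / 100
Allowed downtime = 10080 * (100 - 99.99) / 100
Allowed downtime = 1.008 minutes

1.008 minutes


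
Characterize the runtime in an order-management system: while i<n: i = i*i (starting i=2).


Reasoning: squaring drives double-exponential growth; iterations ~ log log n
Complexity: O(log log n)

O(log log n)


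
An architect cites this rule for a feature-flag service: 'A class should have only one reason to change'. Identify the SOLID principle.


This describes the Single Responsibility Principle (SRP)

Single Responsibility Principle (SRP)


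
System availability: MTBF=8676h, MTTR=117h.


Availability = MTBF / (MTBF + MTTR)
Availability = 8676 / (8676 + 117)
Availability = 8676 / 8793
Availability = 98.6694%

98.6694%


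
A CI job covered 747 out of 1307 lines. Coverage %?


Coverage = covered / total * 100
Coverage = 747 / 1307 * 100
Coverage = 57.15%

57.15%


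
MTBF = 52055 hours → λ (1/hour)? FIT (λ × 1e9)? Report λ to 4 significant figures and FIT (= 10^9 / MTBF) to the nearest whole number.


Formula: λ = 1 / MTBF; FIT = λ × 1e9 = 1e9 / MTBF
λ = 1 / 52055 ≈ 1.921e-05 failures/hour
FIT = 1e9 / 52055 ≈ 19210 failures per 1e9 hours (nearest whole number)

λ = 1.921e-05 /h, FIT = 19210


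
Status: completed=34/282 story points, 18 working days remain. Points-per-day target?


Formula: Required rate = Remaining points / Days left
Remaining = 282 - 34 = 248 points
Required rate = 248 / 18 = 13.78 points/day

13.78 points/day


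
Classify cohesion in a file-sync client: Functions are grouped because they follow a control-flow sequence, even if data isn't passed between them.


Reasoning: Grouped by order of execution within a routine, not by data flow
Type: Procedural cohesion

Procedural cohesion


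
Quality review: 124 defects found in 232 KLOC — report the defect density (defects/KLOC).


Defect density = defects / KLOC
Defect density = 124 / 232
Defect density = 0.534 defects/KLOC

0.534 defects/KLOC


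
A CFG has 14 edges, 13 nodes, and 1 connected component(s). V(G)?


Formula: V(G) = E - N + 2P
V(G) = 14 - 13 + 2*1
V(G) = 1 + 2
V(G) = 3

3


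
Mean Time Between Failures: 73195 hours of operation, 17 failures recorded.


Formula: MTBF = Total operating time / Number of failures
MTBF = 73195 / 17
MTBF = 4305.59 hours

4305.59 hours


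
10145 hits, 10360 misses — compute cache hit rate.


Formula: hit rate = hits / (hits + misses) * 100
hit rate = 10145 / (10145 + 10360) * 100
hit rate = 10145 / 20505 * 100
hit rate = 49.48%

49.48%


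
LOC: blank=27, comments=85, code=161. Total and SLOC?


Total LOC = blank + comment + code
Total LOC = 27 + 85 + 161 = 273
SLOC (source only) = code = 161

Total LOC: 273, SLOC: 161


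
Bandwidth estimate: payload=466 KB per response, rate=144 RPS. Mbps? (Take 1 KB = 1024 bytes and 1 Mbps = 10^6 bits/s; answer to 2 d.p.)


Formula: Mbps = payload_bytes * RPS * 8 / 1e6
Payload per request = 466 KB = 466 * 1024 = 477184 bytes
Total bytes/sec = 477184 * 144 = 68714496
Total bits/sec = 68714496 * 8 = 549715968
Mbps = 549715968 / 1e6 = 549.72

549.72 Mbps


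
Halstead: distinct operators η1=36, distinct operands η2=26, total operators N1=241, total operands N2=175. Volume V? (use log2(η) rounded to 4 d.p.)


Formula: V = N * log2(η), where N = N1 + N2 and η = η1 + η2
η = 36 + 26 = 62
N = 241 + 175 = 416
log2(62) ≈ 5.9542
V = 416 * 5.9542 = 2476.95

2476.95


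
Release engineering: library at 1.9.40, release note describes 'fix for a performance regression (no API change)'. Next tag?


Current: 1.9.40
Change category: 'fix for a performance regression (no API change)' → patch bump
SemVer rule: patch bump → increment PATCH (MAJOR and MINOR unchanged)
New: 1.9.41

1.9.41


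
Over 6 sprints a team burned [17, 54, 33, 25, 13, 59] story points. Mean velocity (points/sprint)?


Formula: Avg velocity = Total points / Number of sprints
Points: [17, 54, 33, 25, 13, 59]
Sum = 17 + 54 + 33 + 25 + 13 + 59 = 201
Avg velocity = 201 / 6 = 33.5 points/sprint

33.5 points/sprint


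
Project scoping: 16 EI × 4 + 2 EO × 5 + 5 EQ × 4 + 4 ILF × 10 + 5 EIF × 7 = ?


UFP = EI*4 + EO*5 + EQ*4 + ILF*10 + EIF*7
UFP = 16*4 + 2*5 + 5*4 + 4*10 + 5*7
UFP = 64 + 10 + 20 + 40 + 35
UFP = 169

169


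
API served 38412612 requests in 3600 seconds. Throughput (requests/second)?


Formula: throughput = requests / seconds
throughput = 38412612 / 3600
throughput = 10670.17 requests/second

10670.17 requests/second


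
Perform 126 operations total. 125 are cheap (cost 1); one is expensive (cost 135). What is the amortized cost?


Formula: Amortized cost = Total cost / Operations
Total cost = (125 * 1) + (1 * 135)
Total cost = 125 + 135 = 260
Amortized = 260 / 126 = 2.0635

2.0635


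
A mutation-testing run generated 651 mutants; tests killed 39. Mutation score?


Mutation score = killed / total * 100
Mutation score = 39 / 651 * 100
Mutation score = 5.99%

5.99%


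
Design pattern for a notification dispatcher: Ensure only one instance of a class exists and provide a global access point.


This matches the Singleton pattern

Singleton


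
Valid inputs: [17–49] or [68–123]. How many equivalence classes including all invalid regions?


Valid ranges: [17,49] and [68,123]
Class 1: x < 17 — invalid
Class 2: 17 ≤ x ≤ 49 — valid
Class 3: 49 < x < 68 — invalid (gap between ranges)
Class 4: 68 ≤ x ≤ 123 — valid
Class 5: x > 123 — invalid
Total equivalence classes: 5

5 equivalence classes


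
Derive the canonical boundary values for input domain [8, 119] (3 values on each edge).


Range: [8, 119]
Boundaries: just below min, min, min+1, max-1, max, just above max
Values: [7, 8, 9, 118, 119, 120]

[7, 8, 9, 118, 119, 120]


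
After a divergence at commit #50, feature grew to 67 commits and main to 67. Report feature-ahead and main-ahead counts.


Common ancestor: commit #50
feature commits after divergence: 67 - 50 = 17
main commits after divergence: 67 - 50 = 17
feature is 17 commits ahead of main
main is 17 commits ahead of feature

feature ahead: 17, main ahead: 17


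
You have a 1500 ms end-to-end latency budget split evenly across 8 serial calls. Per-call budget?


Formula: per_stage = total_budget / stages
per_stage = 1500 / 8
per_stage = 187.5 ms

187.5 ms


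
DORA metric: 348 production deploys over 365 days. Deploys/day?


Formula: deployments per day = releases / days
= 348 / 365
= 0.953 deploys/day
(equivalently, 6.67 deploys/week)

0.953 deploys/day


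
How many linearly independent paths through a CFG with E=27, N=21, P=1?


Formula: V(G) = E - N + 2P
V(G) = 27 - 21 + 2*1
V(G) = 6 + 2
V(G) = 8

8


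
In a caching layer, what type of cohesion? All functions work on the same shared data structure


Reasoning: Functions share data
Type: Communicational cohesion

Communicational cohesion


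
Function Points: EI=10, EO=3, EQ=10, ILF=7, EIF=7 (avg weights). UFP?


UFP = EI*4 + EO*5 + EQ*4 + ILF*10 + EIF*7
UFP = 10*4 + 3*5 + 10*4 + 7*10 + 7*7
UFP = 40 + 15 + 40 + 70 + 49
UFP = 214

214


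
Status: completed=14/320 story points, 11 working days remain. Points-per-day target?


Formula: Required rate = Remaining points / Days left
Remaining = 320 - 14 = 306 points
Required rate = 306 / 11 = 27.82 points/day

27.82 points/day


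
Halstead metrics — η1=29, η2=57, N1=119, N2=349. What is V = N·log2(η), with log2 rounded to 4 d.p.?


Formula: V = N * log2(η), where N = N1 + N2 and η = η1 + η2
η = 29 + 57 = 86
N = 119 + 349 = 468
log2(86) ≈ 6.4263
V = 468 * 6.4263 = 3007.51

3007.51


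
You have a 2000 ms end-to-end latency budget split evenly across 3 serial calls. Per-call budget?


Formula: per_stage = total_budget / stages
per_stage = 2000 / 3
per_stage = 666.67 ms

666.67 ms


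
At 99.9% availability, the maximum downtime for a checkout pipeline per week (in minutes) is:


Formula: allowed downtime = period * (100 - SLA) / 100
Period (week) = 10080 minutes
Unavailability fraction = (100 - 99.9) / 100
Allowed downtime = 10080 * (100 - 99.9) / 100
Allowed downtime = 10.08 minutes

10.08 minutes


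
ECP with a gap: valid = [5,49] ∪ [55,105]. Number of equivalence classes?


Valid ranges: [5,49] and [55,105]
Class 1: x < 5 — invalid
Class 2: 5 ≤ x ≤ 49 — valid
Class 3: 49 < x < 55 — invalid (gap between ranges)
Class 4: 55 ≤ x ≤ 105 — valid
Class 5: x > 105 — invalid
Total equivalence classes: 5

5 equivalence classes


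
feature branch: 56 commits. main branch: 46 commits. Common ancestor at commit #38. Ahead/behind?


Common ancestor: commit #38
feature commits after divergence: 56 - 38 = 18
main commits after divergence: 46 - 38 = 8
feature is 18 commits ahead of main
main is 8 commits ahead of feature

feature ahead: 18, main ahead: 8


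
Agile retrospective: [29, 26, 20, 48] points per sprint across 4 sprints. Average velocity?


Formula: Avg velocity = Total points / Number of sprints
Points: [29, 26, 20, 48]
Sum = 29 + 26 + 20 + 48 = 123
Avg velocity = 123 / 4 = 30.75 points/sprint

30.75 points/sprint


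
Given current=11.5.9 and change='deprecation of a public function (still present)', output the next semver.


Current: 11.5.9
Change category: 'deprecation of a public function (still present)' → minor bump
SemVer rule: minor bump → increment MINOR, reset PATCH to 0 (MAJOR unchanged)
New: 11.6.0

11.6.0


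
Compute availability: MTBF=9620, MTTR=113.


Availability = MTBF / (MTBF + MTTR)
Availability = 9620 / (9620 + 113)
Availability = 9620 / 9733
Availability = 98.839%

98.839%


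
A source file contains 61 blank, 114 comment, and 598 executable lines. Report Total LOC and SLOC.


Total LOC = blank + comment + code
Total LOC = 61 + 114 + 598 = 773
SLOC (source only) = code = 598

Total LOC: 773, SLOC: 598


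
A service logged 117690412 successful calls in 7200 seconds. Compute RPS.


Formula: throughput = requests / seconds
throughput = 117690412 / 7200
throughput = 16345.89 requests/second

16345.89 requests/second


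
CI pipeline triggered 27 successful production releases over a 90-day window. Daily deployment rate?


Formula: deployments per day = releases / days
= 27 / 90
= 0.3 deploys/day
(equivalently, 2.1 deploys/week)

0.3 deploys/day


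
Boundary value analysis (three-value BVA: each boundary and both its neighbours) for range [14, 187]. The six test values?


Range: [14, 187]
Boundaries: just below min, min, min+1, max-1, max, just above max
Values: [13, 14, 15, 186, 187, 188]

[13, 14, 15, 186, 187, 188]


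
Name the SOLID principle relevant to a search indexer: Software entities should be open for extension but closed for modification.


This describes the Open/Closed Principle (OCP)

Open/Closed Principle (OCP)


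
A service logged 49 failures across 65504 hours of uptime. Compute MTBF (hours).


Formula: MTBF = Total operating time / Number of failures
MTBF = 65504 / 49
MTBF = 1336.82 hours

1336.82 hours


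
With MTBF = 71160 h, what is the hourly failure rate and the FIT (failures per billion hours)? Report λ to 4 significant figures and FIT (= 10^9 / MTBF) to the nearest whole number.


Formula: λ = 1 / MTBF; FIT = λ × 1e9 = 1e9 / MTBF
λ = 1 / 71160 ≈ 1.405e-05 failures/hour
FIT = 1e9 / 71160 ≈ 14053 failures per 1e9 hours (nearest whole number)

λ = 1.405e-05 /h, FIT = 14053


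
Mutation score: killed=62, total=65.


Mutation score = killed / total * 100
Mutation score = 62 / 65 * 100
Mutation score = 95.38%

95.38%


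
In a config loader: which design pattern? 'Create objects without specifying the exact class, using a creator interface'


This matches the Factory Method pattern

Factory Method


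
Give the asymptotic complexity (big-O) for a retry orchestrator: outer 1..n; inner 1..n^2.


Reasoning: n times n^2
Complexity: O(n^3)

O(n^3)


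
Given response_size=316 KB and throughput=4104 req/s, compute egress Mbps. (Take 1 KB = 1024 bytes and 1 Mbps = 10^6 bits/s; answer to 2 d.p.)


Formula: Mbps = payload_bytes * RPS * 8 / 1e6
Payload per request = 316 KB = 316 * 1024 = 323584 bytes
Total bytes/sec = 323584 * 4104 = 1327988736
Total bits/sec = 1327988736 * 8 = 10623909888
Mbps = 10623909888 / 1e6 = 10623.91

10623.91 Mbps


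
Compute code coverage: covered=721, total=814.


Coverage = covered / total * 100
Coverage = 721 / 814 * 100
Coverage = 88.57%

88.57%


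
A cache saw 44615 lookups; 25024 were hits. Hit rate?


Formula: hit rate = hits / (hits + misses) * 100
hit rate = 25024 / (25024 + 19591) * 100
hit rate = 25024 / 44615 * 100
hit rate = 56.09%

56.09%


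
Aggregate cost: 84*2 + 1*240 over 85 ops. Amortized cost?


Formula: Amortized cost = Total cost / Operations
Total cost = (84 * 2) + (1 * 240)
Total cost = 168 + 240 = 408
Amortized = 408 / 85 = 4.8

4.8


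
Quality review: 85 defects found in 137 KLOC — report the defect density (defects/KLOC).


Defect density = defects / KLOC
Defect density = 85 / 137
Defect density = 0.62 defects/KLOC

0.62 defects/KLOC


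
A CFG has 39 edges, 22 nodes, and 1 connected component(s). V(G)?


Formula: V(G) = E - N + 2P
V(G) = 39 - 22 + 2*1
V(G) = 17 + 2
V(G) = 19

19


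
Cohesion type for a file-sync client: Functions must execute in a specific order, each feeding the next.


Reasoning: Output of one is input to next
Type: Sequential cohesion

Sequential cohesion


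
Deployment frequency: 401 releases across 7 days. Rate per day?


Formula: deployments per day = releases / days
= 401 / 7
= 57.286 deploys/day
(equivalently, 401.0 deploys/week)

57.286 deploys/day


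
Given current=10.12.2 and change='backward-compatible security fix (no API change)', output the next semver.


Current: 10.12.2
Change category: 'backward-compatible security fix (no API change)' → patch bump
SemVer rule: patch bump → increment PATCH (MAJOR and MINOR unchanged)
New: 10.12.3

10.12.3


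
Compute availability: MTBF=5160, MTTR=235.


Availability = MTBF / (MTBF + MTTR)
Availability = 5160 / (5160 + 235)
Availability = 5160 / 5395
Availability = 95.6441%

95.6441%


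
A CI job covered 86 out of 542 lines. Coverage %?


Coverage = covered / total * 100
Coverage = 86 / 542 * 100
Coverage = 15.87%

15.87%


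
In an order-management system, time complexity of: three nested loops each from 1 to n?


Reasoning: three levels of nesting over n
Complexity: O(n^3)

O(n^3)


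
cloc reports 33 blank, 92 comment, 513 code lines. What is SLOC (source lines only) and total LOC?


Total LOC = blank + comment + code
Total LOC = 33 + 92 + 513 = 638
SLOC (source only) = code = 513

Total LOC: 638, SLOC: 513


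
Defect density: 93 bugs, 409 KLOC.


Defect density = defects / KLOC
Defect density = 93 / 409
Defect density = 0.227 defects/KLOC

0.227 defects/KLOC


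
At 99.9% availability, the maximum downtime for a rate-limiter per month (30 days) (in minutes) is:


Formula: allowed downtime = period * (100 - SLA) / 100
Period (month (30 days)) = 43200 minutes
Unavailability fraction = (100 - 99.9) / 100
Allowed downtime = 43200 * (100 - 99.9) / 100
Allowed downtime = 43.2 minutes

43.2 minutes


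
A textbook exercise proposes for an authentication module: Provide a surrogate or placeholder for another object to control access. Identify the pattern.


This matches the Proxy pattern

Proxy


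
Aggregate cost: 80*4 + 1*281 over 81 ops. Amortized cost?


Formula: Amortized cost = Total cost / Operations
Total cost = (80 * 4) + (1 * 281)
Total cost = 320 + 281 = 601
Amortized = 601 / 81 = 7.4198

7.4198


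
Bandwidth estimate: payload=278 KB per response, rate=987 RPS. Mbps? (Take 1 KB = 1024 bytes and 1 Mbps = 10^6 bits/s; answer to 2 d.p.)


Formula: Mbps = payload_bytes * RPS * 8 / 1e6
Payload per request = 278 KB = 278 * 1024 = 284672 bytes
Total bytes/sec = 284672 * 987 = 280971264
Total bits/sec = 280971264 * 8 = 2247770112
Mbps = 2247770112 / 1e6 = 2247.77

2247.77 Mbps


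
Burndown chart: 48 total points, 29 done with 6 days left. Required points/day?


Formula: Required rate = Remaining points / Days left
Remaining = 48 - 29 = 19 points
Required rate = 19 / 6 = 3.17 points/day

3.17 points/day


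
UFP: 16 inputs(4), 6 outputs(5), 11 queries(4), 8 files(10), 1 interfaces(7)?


UFP = EI*4 + EO*5 + EQ*4 + ILF*10 + EIF*7
UFP = 16*4 + 6*5 + 11*4 + 8*10 + 1*7
UFP = 64 + 30 + 44 + 80 + 7
UFP = 225

225


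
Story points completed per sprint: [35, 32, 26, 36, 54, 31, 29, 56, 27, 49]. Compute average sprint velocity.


Formula: Avg velocity = Total points / Number of sprints
Points: [35, 32, 26, 36, 54, 31, 29, 56, 27, 49]
Sum = 35 + 32 + 26 + 36 + 54 + 31 + 29 + 56 + 27 + 49 = 375
Avg velocity = 375 / 10 = 37.5 points/sprint

37.5 points/sprint


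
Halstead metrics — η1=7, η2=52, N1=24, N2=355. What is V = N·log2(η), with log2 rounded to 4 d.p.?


Formula: V = N * log2(η), where N = N1 + N2 and η = η1 + η2
η = 7 + 52 = 59
N = 24 + 355 = 379
log2(59) ≈ 5.8826
V = 379 * 5.8826 = 2229.51

2229.51


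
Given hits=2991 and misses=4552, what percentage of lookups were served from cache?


Formula: hit rate = hits / (hits + misses) * 100
hit rate = 2991 / (2991 + 4552) * 100
hit rate = 2991 / 7543 * 100
hit rate = 39.65%

39.65%


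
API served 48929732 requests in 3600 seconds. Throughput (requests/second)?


Formula: throughput = requests / seconds
throughput = 48929732 / 3600
throughput = 13591.59 requests/second

13591.59 requests/second


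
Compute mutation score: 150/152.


Mutation score = killed / total * 100
Mutation score = 150 / 152 * 100
Mutation score = 98.68%

98.68%


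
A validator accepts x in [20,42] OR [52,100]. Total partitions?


Valid ranges: [20,42] and [52,100]
Class 1: x < 20 — invalid
Class 2: 20 ≤ x ≤ 42 — valid
Class 3: 42 < x < 52 — invalid (gap between ranges)
Class 4: 52 ≤ x ≤ 100 — valid
Class 5: x > 100 — invalid
Total equivalence classes: 5

5 equivalence classes


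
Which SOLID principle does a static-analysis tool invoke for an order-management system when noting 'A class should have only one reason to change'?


This describes the Single Responsibility Principle (SRP)

Single Responsibility Principle (SRP)


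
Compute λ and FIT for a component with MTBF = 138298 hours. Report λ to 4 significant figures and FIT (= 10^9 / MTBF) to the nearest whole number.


Formula: λ = 1 / MTBF; FIT = λ × 1e9 = 1e9 / MTBF
λ = 1 / 138298 ≈ 7.231e-06 failures/hour
FIT = 1e9 / 138298 ≈ 7231 failures per 1e9 hours (nearest whole number)

λ = 7.231e-06 /h, FIT = 7231


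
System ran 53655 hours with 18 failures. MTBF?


Formula: MTBF = Total operating time / Number of failures
MTBF = 53655 / 18
MTBF = 2980.83 hours

2980.83 hours


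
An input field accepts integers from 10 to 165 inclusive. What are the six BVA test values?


Range: [10, 165]
Boundaries: just below min, min, min+1, max-1, max, just above max
Values: [9, 10, 11, 164, 165, 166]

[9, 10, 11, 164, 165, 166]


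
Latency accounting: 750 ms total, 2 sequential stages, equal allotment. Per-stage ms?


Formula: per_stage = total_budget / stages
per_stage = 750 / 2
per_stage = 375.0 ms

375.0 ms


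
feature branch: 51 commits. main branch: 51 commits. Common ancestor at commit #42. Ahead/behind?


Common ancestor: commit #42
feature commits after divergence: 51 - 42 = 9
main commits after divergence: 51 - 42 = 9
feature is 9 commits ahead of main
main is 9 commits ahead of feature

feature ahead: 9, main ahead: 9


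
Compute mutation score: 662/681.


Mutation score = killed / total * 100
Mutation score = 662 / 681 * 100
Mutation score = 97.21%

97.21%


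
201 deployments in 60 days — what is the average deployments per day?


Formula: deployments per day = releases / days
= 201 / 60
= 3.35 deploys/day
(equivalently, 23.45 deploys/week)

3.35 deploys/day


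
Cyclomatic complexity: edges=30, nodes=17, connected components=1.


Formula: V(G) = E - N + 2P
V(G) = 30 - 17 + 2*1
V(G) = 13 + 2
V(G) = 15

15


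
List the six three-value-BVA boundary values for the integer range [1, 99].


Range: [1, 99]
Boundaries: just below min, min, min+1, max-1, max, just above max
Values: [0, 1, 2, 98, 99, 100]

[0, 1, 2, 98, 99, 100]


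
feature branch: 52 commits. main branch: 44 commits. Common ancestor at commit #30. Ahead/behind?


Common ancestor: commit #30
feature commits after divergence: 52 - 30 = 22
main commits after divergence: 44 - 30 = 14
feature is 22 commits ahead of main
main is 14 commits ahead of feature

feature ahead: 22, main ahead: 14


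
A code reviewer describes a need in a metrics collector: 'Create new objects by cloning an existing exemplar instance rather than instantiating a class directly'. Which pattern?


This matches the Prototype pattern

Prototype


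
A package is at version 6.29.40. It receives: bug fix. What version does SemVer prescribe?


Current: 6.29.40
Change category: 'bug fix' → patch bump
SemVer rule: patch bump → increment PATCH (MAJOR and MINOR unchanged)
New: 6.29.41

6.29.41


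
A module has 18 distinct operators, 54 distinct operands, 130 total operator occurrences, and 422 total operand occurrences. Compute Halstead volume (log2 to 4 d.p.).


Formula: V = N * log2(η), where N = N1 + N2 and η = η1 + η2
η = 18 + 54 = 72
N = 130 + 422 = 552
log2(72) ≈ 6.1699
V = 552 * 6.1699 = 3405.78

3405.78


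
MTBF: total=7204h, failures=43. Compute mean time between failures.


Formula: MTBF = Total operating time / Number of failures
MTBF = 7204 / 43
MTBF = 167.53 hours

167.53 hours


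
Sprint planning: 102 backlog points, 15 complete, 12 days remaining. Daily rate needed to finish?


Formula: Required rate = Remaining points / Days left
Remaining = 102 - 15 = 87 points
Required rate = 87 / 12 = 7.25 points/day

7.25 points/day


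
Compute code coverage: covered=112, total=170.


Coverage = covered / total * 100
Coverage = 112 / 170 * 100
Coverage = 65.88%

65.88%


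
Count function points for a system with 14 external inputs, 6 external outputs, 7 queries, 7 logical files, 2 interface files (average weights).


UFP = EI*4 + EO*5 + EQ*4 + ILF*10 + EIF*7
UFP = 14*4 + 6*5 + 7*4 + 7*10 + 2*7
UFP = 56 + 30 + 28 + 70 + 14
UFP = 198

198


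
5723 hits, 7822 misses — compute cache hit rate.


Formula: hit rate = hits / (hits + misses) * 100
hit rate = 5723 / (5723 + 7822) * 100
hit rate = 5723 / 13545 * 100
hit rate = 42.25%

42.25%


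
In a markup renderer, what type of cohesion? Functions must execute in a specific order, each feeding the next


Reasoning: Output of one is input to next
Type: Sequential cohesion

Sequential cohesion


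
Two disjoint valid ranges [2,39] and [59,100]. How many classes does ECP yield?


Valid ranges: [2,39] and [59,100]
Class 1: x < 2 — invalid
Class 2: 2 ≤ x ≤ 39 — valid
Class 3: 39 < x < 59 — invalid (gap between ranges)
Class 4: 59 ≤ x ≤ 100 — valid
Class 5: x > 100 — invalid
Total equivalence classes: 5

5 equivalence classes


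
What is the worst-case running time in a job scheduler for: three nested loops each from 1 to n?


Reasoning: three levels of nesting over n
Complexity: O(n^3)

O(n^3)


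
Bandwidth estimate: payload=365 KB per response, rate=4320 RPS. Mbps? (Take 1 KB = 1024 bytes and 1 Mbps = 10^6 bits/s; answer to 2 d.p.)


Formula: Mbps = payload_bytes * RPS * 8 / 1e6
Payload per request = 365 KB = 365 * 1024 = 373760 bytes
Total bytes/sec = 373760 * 4320 = 1614643200
Total bits/sec = 1614643200 * 8 = 12917145600
Mbps = 12917145600 / 1e6 = 12917.15

12917.15 Mbps


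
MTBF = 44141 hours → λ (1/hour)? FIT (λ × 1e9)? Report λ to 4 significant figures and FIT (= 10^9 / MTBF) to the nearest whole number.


Formula: λ = 1 / MTBF; FIT = λ × 1e9 = 1e9 / MTBF
λ = 1 / 44141 ≈ 2.265e-05 failures/hour
FIT = 1e9 / 44141 ≈ 22655 failures per 1e9 hours (nearest whole number)

λ = 2.265e-05 /h, FIT = 22655


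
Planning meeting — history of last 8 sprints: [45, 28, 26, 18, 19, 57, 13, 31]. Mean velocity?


Formula: Avg velocity = Total points / Number of sprints
Points: [45, 28, 26, 18, 19, 57, 13, 31]
Sum = 45 + 28 + 26 + 18 + 19 + 57 + 13 + 31 = 237
Avg velocity = 237 / 8 = 29.63 points/sprint

29.63 points/sprint


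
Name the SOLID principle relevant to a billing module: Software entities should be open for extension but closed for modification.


This describes the Open/Closed Principle (OCP)

Open/Closed Principle (OCP)


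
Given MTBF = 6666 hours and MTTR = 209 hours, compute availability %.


Availability = MTBF / (MTBF + MTTR)
Availability = 6666 / (6666 + 209)
Availability = 6666 / 6875
Availability = 96.96%

96.96%


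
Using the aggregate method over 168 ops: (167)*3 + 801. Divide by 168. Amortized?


Formula: Amortized cost = Total cost / Operations
Total cost = (167 * 3) + (1 * 801)
Total cost = 501 + 801 = 1302
Amortized = 1302 / 168 = 7.75

7.75


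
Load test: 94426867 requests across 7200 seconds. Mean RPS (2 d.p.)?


Formula: throughput = requests / seconds
throughput = 94426867 / 7200
throughput = 13114.84 requests/second

13114.84 requests/second


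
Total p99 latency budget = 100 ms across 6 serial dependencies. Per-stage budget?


Formula: per_stage = total_budget / stages
per_stage = 100 / 6
per_stage = 16.67 ms

16.67 ms


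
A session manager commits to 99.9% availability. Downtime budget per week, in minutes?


Formula: allowed downtime = period * (100 - SLA) / 100
Period (week) = 10080 minutes
Unavailability fraction = (100 - 99.9) / 100
Allowed downtime = 10080 * (100 - 99.9) / 100
Allowed downtime = 10.08 minutes

10.08 minutes


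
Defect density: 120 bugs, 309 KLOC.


Defect density = defects / KLOC
Defect density = 120 / 309
Defect density = 0.388 defects/KLOC

0.388 defects/KLOC


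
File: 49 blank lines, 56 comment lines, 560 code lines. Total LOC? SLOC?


Total LOC = blank + comment + code
Total LOC = 49 + 56 + 560 = 665
SLOC (source only) = code = 560

Total LOC: 665, SLOC: 560


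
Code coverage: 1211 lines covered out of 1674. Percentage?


Coverage = covered / total * 100
Coverage = 1211 / 1674 * 100
Coverage = 72.34%

72.34%


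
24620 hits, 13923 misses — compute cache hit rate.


Formula: hit rate = hits / (hits + misses) * 100
hit rate = 24620 / (24620 + 13923) * 100
hit rate = 24620 / 38543 * 100
hit rate = 63.88%

63.88%


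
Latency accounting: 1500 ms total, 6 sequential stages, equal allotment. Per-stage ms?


Formula: per_stage = total_budget / stages
per_stage = 1500 / 6
per_stage = 250.0 ms

250.0 ms


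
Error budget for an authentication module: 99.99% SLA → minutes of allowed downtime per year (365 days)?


Formula: allowed downtime = period * (100 - SLA) / 100
Period (year (365 days)) = 525600 minutes
Unavailability fraction = (100 - 99.99) / 100
Allowed downtime = 525600 * (100 - 99.99) / 100
Allowed downtime = 52.56 minutes

52.56 minutes


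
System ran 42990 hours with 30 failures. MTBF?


Formula: MTBF = Total operating time / Number of failures
MTBF = 42990 / 30
MTBF = 1433.0 hours

1433.0 hours


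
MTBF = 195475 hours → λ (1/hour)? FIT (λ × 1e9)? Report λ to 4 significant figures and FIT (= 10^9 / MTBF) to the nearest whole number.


Formula: λ = 1 / MTBF; FIT = λ × 1e9 = 1e9 / MTBF
λ = 1 / 195475 ≈ 5.116e-06 failures/hour
FIT = 1e9 / 195475 ≈ 5116 failures per 1e9 hours (nearest whole number)

λ = 5.116e-06 /h, FIT = 5116


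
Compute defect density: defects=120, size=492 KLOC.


Defect density = defects / KLOC
Defect density = 120 / 492
Defect density = 0.244 defects/KLOC

0.244 defects/KLOC


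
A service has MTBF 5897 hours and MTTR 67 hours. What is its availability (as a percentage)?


Availability = MTBF / (MTBF + MTTR)
Availability = 5897 / (5897 + 67)
Availability = 5897 / 5964
Availability = 98.8766%

98.8766%


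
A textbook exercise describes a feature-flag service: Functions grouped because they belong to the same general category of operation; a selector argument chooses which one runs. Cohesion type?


Reasoning: Grouped by category of activity, not by data or sequence
Type: Logical cohesion

Logical cohesion


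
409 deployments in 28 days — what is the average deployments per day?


Formula: deployments per day = releases / days
= 409 / 28
= 14.607 deploys/day
(equivalently, 102.25 deploys/week)

14.607 deploys/day


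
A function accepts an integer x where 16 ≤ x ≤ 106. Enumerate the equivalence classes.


Valid range: [16, 106]
Class 1: x < 16 — invalid
Class 2: 16 ≤ x ≤ 106 — valid
Class 3: x > 106 — invalid
Total equivalence classes: 3

3 equivalence classes


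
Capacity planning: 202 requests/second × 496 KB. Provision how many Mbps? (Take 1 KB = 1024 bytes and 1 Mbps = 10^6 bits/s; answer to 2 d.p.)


Formula: Mbps = payload_bytes * RPS * 8 / 1e6
Payload per request = 496 KB = 496 * 1024 = 507904 bytes
Total bytes/sec = 507904 * 202 = 102596608
Total bits/sec = 102596608 * 8 = 820772864
Mbps = 820772864 / 1e6 = 820.77

820.77 Mbps


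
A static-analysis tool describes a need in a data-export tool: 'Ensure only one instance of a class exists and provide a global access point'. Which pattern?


This matches the Singleton pattern

Singleton


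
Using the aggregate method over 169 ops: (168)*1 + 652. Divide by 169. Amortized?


Formula: Amortized cost = Total cost / Operations
Total cost = (168 * 1) + (1 * 652)
Total cost = 168 + 652 = 820
Amortized = 820 / 169 = 4.8521

4.8521


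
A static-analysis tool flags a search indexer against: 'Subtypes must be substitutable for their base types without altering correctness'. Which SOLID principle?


This describes the Liskov Substitution Principle (LSP)

Liskov Substitution Principle (LSP)


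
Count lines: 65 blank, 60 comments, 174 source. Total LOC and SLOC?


Total LOC = blank + comment + code
Total LOC = 65 + 60 + 174 = 299
SLOC (source only) = code = 174

Total LOC: 299, SLOC: 174


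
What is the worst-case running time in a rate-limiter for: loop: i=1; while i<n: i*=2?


Reasoning: i doubles each step so iterations are log2(n)
Complexity: O(log n)

O(log n)


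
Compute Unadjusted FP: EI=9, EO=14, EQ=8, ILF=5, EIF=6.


UFP = EI*4 + EO*5 + EQ*4 + ILF*10 + EIF*7
UFP = 9*4 + 14*5 + 8*4 + 5*10 + 6*7
UFP = 36 + 70 + 32 + 50 + 42
UFP = 230

230


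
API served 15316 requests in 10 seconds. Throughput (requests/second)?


Formula: throughput = requests / seconds
throughput = 15316 / 10
throughput = 1531.6 requests/second

1531.6 requests/second


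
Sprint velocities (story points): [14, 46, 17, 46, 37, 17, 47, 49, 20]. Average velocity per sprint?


Formula: Avg velocity = Total points / Number of sprints
Points: [14, 46, 17, 46, 37, 17, 47, 49, 20]
Sum = 14 + 46 + 17 + 46 + 37 + 17 + 47 + 49 + 20 = 293
Avg velocity = 293 / 9 = 32.56 points/sprint

32.56 points/sprint


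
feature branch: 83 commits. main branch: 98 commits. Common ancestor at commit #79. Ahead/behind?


Common ancestor: commit #79
feature commits after divergence: 83 - 79 = 4
main commits after divergence: 98 - 79 = 19
feature is 4 commits ahead of main
main is 19 commits ahead of feature

feature ahead: 4, main ahead: 19


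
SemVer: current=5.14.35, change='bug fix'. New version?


Current: 5.14.35
Change category: 'bug fix' → patch bump
SemVer rule: patch bump → increment PATCH (MAJOR and MINOR unchanged)
New: 5.14.36

5.14.36


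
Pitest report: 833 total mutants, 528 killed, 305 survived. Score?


Mutation score = killed / total * 100
Mutation score = 528 / 833 * 100
Mutation score = 63.39%

63.39%


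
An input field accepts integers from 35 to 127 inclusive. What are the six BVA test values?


Range: [35, 127]
Boundaries: just below min, min, min+1, max-1, max, just above max
Values: [34, 35, 36, 126, 127, 128]

[34, 35, 36, 126, 127, 128]


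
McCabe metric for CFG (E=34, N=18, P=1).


Formula: V(G) = E - N + 2P
V(G) = 34 - 18 + 2*1
V(G) = 16 + 2
V(G) = 18

18


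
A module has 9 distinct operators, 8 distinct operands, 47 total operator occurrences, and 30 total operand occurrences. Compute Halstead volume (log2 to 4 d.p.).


Formula: V = N * log2(η), where N = N1 + N2 and η = η1 + η2
η = 9 + 8 = 17
N = 47 + 30 = 77
log2(17) ≈ 4.0875
V = 77 * 4.0875 = 314.74

314.74


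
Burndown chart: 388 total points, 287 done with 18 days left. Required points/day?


Formula: Required rate = Remaining points / Days left
Remaining = 388 - 287 = 101 points
Required rate = 101 / 18 = 5.61 points/day

5.61 points/day


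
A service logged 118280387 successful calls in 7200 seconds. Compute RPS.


Formula: throughput = requests / seconds
throughput = 118280387 / 7200
throughput = 16427.83 requests/second

16427.83 requests/second


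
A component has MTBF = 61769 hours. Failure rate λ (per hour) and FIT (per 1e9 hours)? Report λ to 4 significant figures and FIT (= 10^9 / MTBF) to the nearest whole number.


Formula: λ = 1 / MTBF; FIT = λ × 1e9 = 1e9 / MTBF
λ = 1 / 61769 ≈ 1.619e-05 failures/hour
FIT = 1e9 / 61769 ≈ 16189 failures per 1e9 hours (nearest whole number)

λ = 1.619e-05 /h, FIT = 16189


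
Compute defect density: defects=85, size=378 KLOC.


Defect density = defects / KLOC
Defect density = 85 / 378
Defect density = 0.225 defects/KLOC

0.225 defects/KLOC


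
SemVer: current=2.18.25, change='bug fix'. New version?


Current: 2.18.25
Change category: 'bug fix' → patch bump
SemVer rule: patch bump → increment PATCH (MAJOR and MINOR unchanged)
New: 2.18.26

2.18.26


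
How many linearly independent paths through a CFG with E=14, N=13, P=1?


Formula: V(G) = E - N + 2P
V(G) = 14 - 13 + 2*1
V(G) = 1 + 2
V(G) = 3

3


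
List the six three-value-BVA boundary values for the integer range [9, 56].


Range: [9, 56]
Boundaries: just below min, min, min+1, max-1, max, just above max
Values: [8, 9, 10, 55, 56, 57]

[8, 9, 10, 55, 56, 57]


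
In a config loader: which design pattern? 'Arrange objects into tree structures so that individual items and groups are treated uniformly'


This matches the Composite pattern

Composite


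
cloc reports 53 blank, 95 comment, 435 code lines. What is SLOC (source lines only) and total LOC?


Total LOC = blank + comment + code
Total LOC = 53 + 95 + 435 = 583
SLOC (source only) = code = 435

Total LOC: 583, SLOC: 435


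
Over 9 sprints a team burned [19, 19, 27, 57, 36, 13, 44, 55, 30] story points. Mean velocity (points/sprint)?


Formula: Avg velocity = Total points / Number of sprints
Points: [19, 19, 27, 57, 36, 13, 44, 55, 30]
Sum = 19 + 19 + 27 + 57 + 36 + 13 + 44 + 55 + 30 = 300
Avg velocity = 300 / 9 = 33.33 points/sprint

33.33 points/sprint


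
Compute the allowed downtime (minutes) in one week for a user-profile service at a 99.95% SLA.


Formula: allowed downtime = period * (100 - SLA) / 100
Period (week) = 10080 minutes
Unavailability fraction = (100 - 99.95) / 100
Allowed downtime = 10080 * (100 - 99.95) / 100
Allowed downtime = 5.04 minutes

5.04 minutes


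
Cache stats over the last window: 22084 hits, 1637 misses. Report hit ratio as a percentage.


Formula: hit rate = hits / (hits + misses) * 100
hit rate = 22084 / (22084 + 1637) * 100
hit rate = 22084 / 23721 * 100
hit rate = 93.1%

93.1%


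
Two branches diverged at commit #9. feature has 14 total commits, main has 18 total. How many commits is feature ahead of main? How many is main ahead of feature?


Common ancestor: commit #9
feature commits after divergence: 14 - 9 = 5
main commits after divergence: 18 - 9 = 9
feature is 5 commits ahead of main
main is 9 commits ahead of feature

feature ahead: 5, main ahead: 9


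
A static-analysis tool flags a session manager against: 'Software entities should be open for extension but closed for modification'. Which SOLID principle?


This describes the Open/Closed Principle (OCP)

Open/Closed Principle (OCP)


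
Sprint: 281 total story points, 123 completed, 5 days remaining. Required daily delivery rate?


Formula: Required rate = Remaining points / Days left
Remaining = 281 - 123 = 158 points
Required rate = 158 / 5 = 31.6 points/day

31.6 points/day


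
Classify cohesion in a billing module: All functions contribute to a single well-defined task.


Reasoning: Best: single purpose
Type: Functional cohesion

Functional cohesion


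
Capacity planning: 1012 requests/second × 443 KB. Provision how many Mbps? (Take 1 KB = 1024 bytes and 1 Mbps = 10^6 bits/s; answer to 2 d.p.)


Formula: Mbps = payload_bytes * RPS * 8 / 1e6
Payload per request = 443 KB = 443 * 1024 = 453632 bytes
Total bytes/sec = 453632 * 1012 = 459075584
Total bits/sec = 459075584 * 8 = 3672604672
Mbps = 3672604672 / 1e6 = 3672.6

3672.6 Mbps


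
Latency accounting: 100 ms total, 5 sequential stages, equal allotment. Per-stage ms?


Formula: per_stage = total_budget / stages
per_stage = 100 / 5
per_stage = 20.0 ms

20.0 ms


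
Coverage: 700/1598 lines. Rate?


Coverage = covered / total * 100
Coverage = 700 / 1598 * 100
Coverage = 43.8%

43.8%


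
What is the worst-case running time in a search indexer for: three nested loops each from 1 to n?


Reasoning: three levels of nesting over n
Complexity: O(n^3)

O(n^3)


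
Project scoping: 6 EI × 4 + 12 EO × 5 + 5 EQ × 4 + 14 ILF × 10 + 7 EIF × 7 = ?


UFP = EI*4 + EO*5 + EQ*4 + ILF*10 + EIF*7
UFP = 6*4 + 12*5 + 5*4 + 14*10 + 7*7
UFP = 24 + 60 + 20 + 140 + 49
UFP = 293

293


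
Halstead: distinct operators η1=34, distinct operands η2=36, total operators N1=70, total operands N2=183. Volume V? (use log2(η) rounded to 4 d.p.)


Formula: V = N * log2(η), where N = N1 + N2 and η = η1 + η2
η = 34 + 36 = 70
N = 70 + 183 = 253
log2(70) ≈ 6.1293
V = 253 * 6.1293 = 1550.71

1550.71


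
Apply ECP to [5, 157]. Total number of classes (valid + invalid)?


Valid range: [5, 157]
Class 1: x < 5 — invalid
Class 2: 5 ≤ x ≤ 157 — valid
Class 3: x > 157 — invalid
Total equivalence classes: 3

3 equivalence classes


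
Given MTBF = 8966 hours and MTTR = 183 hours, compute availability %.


Availability = MTBF / (MTBF + MTTR)
Availability = 8966 / (8966 + 183)
Availability = 8966 / 9149
Availability = 97.9998%

97.9998%


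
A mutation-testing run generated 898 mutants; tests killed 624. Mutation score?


Mutation score = killed / total * 100
Mutation score = 624 / 898 * 100
Mutation score = 69.49%

69.49%


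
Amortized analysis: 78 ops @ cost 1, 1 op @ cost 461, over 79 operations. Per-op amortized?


Formula: Amortized cost = Total cost / Operations
Total cost = (78 * 1) + (1 * 461)
Total cost = 78 + 461 = 539
Amortized = 539 / 79 = 6.8228

6.8228


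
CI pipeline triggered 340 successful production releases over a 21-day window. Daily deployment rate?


Formula: deployments per day = releases / days
= 340 / 21
= 16.19 deploys/day
(equivalently, 113.33 deploys/week)

16.19 deploys/day
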